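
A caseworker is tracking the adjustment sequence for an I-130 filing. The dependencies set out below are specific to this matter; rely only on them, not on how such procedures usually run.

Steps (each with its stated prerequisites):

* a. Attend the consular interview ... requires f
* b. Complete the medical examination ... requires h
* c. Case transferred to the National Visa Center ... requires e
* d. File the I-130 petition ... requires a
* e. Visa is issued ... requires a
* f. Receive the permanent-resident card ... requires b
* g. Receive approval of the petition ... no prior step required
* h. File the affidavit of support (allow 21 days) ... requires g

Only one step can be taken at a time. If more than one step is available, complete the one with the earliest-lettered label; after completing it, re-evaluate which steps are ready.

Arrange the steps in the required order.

g, h, b, f, a, d, e, c

Only g has no prerequisites, so it is first.
h is the only step now ready → h.
b is the only step now ready → b.
That leaves f as the only ready step → f.
a is the only step now ready → a.
Ready: d and e. d has the earlier label → d.
e needed a, now all done → e.
That leaves c as the only ready step → c.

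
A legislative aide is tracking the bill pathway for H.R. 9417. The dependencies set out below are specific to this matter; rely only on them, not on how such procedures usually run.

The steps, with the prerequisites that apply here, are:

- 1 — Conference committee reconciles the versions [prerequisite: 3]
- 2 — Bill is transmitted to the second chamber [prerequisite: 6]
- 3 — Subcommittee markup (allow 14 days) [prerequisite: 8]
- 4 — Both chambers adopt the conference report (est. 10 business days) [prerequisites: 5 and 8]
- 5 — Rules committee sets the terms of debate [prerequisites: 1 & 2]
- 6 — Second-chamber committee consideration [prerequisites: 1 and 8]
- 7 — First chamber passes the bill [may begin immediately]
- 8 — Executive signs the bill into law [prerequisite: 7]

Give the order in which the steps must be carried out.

7 has no prerequisites → 7 first.
8 needed 7, now all done → 8.
3 is the only step now ready → 3.
Next only 1 has its prerequisites met → 1.
That leaves 6 as the only ready step → 6.
2 is the only step now ready → 2.
5 needed 1 and 2, now all done → 5.
4 is the only step now ready → 4.

7 → 8 → 3 → 1 → 6 → 2 → 5 → 4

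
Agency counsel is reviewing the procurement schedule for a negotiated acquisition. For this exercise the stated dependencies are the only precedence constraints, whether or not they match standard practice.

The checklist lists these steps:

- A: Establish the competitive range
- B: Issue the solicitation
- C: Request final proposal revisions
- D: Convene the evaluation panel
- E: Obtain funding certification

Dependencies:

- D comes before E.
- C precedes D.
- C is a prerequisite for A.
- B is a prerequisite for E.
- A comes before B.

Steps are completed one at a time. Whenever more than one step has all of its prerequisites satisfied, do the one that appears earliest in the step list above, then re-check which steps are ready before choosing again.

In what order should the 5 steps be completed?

C A B D E

C has no prerequisites → C first.
A and D are both available; A is listed earlier → A.
Now B and D have their prerequisites met. B is listed earlier, so B next.
D needed C, now all done → D.
E is the only step now ready → E.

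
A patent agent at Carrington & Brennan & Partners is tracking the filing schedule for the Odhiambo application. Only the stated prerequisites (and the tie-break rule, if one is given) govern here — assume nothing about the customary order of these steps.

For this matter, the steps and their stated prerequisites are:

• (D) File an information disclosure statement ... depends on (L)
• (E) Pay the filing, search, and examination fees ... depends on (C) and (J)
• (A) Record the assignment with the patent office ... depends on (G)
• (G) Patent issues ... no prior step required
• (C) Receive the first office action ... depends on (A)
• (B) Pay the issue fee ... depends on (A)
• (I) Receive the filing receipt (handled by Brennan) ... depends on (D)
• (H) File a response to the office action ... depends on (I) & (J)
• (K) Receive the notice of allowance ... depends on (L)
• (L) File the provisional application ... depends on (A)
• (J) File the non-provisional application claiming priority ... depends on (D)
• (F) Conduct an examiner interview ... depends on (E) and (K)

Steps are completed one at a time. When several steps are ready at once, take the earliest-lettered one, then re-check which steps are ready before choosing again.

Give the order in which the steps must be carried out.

(G) is the only step with nothing outstanding, so it goes first.
(A) needed (G), now all done → (A).
Now (B), (C) and (L) have their prerequisites met. (B) has the earlier label, so (B) next.
Ready: (C) and (L). (C) has the earlier label → (C).
Next only (L) has its prerequisites met → (L).
Ready: (D) and (K). (D) has the earlier label → (D).
Ready: (I), (J) and (K). (I) has the earlier label → (I).
Ready: (J) and (K). (J) has the earlier label → (J).
(E) and (H) now also ready, so the ready set is {(E), (H), (K)}; (E) has the earlier label → (E).
Ready: (H) and (K). (H) has the earlier label → (H).
(K) needed (L), now all done → (K).
(F) is the only step now ready → (F).

(G) → (A) → (B) → (C) → (L) → (D) → (I) → (J) → (E) → (H) → (K) → (F)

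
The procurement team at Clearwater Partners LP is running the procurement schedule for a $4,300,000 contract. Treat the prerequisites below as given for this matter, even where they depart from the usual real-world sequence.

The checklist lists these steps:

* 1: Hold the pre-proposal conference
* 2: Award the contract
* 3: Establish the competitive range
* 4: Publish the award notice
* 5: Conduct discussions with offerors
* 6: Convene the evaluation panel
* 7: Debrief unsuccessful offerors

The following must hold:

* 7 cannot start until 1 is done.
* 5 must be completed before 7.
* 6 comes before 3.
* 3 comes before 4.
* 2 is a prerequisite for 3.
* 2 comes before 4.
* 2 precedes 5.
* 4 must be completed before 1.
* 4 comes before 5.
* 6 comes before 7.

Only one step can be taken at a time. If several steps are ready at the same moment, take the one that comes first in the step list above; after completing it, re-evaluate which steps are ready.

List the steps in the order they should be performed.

2 → 6 → 3 → 4 → 1 → 5 → 7

2 and 6 have no prerequisites; 2 is listed earlier, so 2 is first.
That leaves 6 as the only ready step → 6.
3 is the only step now ready → 3.
That leaves 4 as the only ready step → 4.
1 and 5 are both available; 1 is listed earlier → 1.
Next only 5 has its prerequisites met → 5.
That leaves 7 as the only ready step → 7.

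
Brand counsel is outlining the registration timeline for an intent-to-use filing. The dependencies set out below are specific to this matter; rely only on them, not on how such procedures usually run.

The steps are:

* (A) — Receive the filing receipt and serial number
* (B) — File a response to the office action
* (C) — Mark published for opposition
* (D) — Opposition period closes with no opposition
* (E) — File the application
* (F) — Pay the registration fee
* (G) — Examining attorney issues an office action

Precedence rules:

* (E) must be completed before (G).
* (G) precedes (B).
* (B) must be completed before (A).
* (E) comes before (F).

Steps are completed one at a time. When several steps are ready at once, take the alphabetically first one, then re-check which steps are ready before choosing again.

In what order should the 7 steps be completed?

(C), (D) and (E) have no prerequisites; (C) has the earlier label, so (C) is first.
Now (D) and (E) have their prerequisites met. (D) has the earlier label, so (D) next.
That leaves (E) as the only ready step → (E).
Ready: (F) and (G). (F) has the earlier label → (F).
(G) needed (E), now all done → (G).
That leaves (B) as the only ready step → (B).
(A) is the only step now ready → (A).

(C) → (D) → (E) → (F) → (G) → (B) → (A)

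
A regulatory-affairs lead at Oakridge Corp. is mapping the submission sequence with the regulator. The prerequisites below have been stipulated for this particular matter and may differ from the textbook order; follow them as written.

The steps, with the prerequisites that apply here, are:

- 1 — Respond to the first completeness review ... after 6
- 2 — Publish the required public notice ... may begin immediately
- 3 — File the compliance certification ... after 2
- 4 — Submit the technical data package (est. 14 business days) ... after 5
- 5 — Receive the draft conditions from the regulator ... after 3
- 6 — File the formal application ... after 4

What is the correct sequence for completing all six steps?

2, 3, 5, 4, 6, 1

2 is the only step with nothing outstanding, so it goes first.
3 is the only step now ready → 3.
Next only 5 has its prerequisites met → 5.
4 is the only step now ready → 4.
That leaves 6 as the only ready step → 6.
1 needed 6, now all done → 1.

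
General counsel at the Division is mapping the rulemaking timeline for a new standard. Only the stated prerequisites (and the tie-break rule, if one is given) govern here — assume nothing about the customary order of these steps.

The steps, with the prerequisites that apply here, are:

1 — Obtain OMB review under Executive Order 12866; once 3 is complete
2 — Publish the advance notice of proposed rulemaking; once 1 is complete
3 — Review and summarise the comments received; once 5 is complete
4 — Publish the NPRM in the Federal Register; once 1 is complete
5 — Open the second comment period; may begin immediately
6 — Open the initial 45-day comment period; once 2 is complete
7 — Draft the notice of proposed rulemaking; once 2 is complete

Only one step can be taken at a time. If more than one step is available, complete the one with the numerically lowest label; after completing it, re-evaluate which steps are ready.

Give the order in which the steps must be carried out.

5, 3, 1, 2, 4, 6, 7

5 has no prerequisites → 5 first.
That leaves 3 as the only ready step → 3.
1 needed 3, now all done → 1.
Ready: 2 and 4. 2 has the earlier label → 2.
Ready: 4, 6 and 7. 4 has the earlier label → 4.
Now 6 and 7 have their prerequisites met. 6 has the earlier label, so 6 next.
7 needed 2, now all done → 7.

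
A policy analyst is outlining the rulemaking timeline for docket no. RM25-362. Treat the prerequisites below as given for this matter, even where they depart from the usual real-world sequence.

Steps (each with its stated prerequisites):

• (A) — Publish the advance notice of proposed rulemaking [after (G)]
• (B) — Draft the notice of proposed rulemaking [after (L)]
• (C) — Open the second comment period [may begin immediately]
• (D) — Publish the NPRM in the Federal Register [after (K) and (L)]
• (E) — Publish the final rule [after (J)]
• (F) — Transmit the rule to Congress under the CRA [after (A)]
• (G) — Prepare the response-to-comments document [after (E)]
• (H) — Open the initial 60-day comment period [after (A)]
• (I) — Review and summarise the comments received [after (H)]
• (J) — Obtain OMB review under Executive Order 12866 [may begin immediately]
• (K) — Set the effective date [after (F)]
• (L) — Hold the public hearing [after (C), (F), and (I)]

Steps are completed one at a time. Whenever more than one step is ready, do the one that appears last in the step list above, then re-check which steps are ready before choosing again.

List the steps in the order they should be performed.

Nothing is required for (J) and (C). (J) is listed later → (J) first.
Ready: (E) and (C). (E) is listed later → (E).
Now (G) and (C) have their prerequisites met. (G) is listed later, so (G) next.
Ready: (C) and (A). (C) is listed later → (C).
(A) is the only step now ready → (A).
Now (H) and (F) have their prerequisites met. (H) is listed later, so (H) next.
(I) now also ready, so the ready set is {(I), (F)}; (I) is listed later → (I).
Next only (F) has its prerequisites met → (F).
Ready: (L) and (K). (L) is listed later → (L).
(B) now also ready, so the ready set is {(K), (B)}; (K) is listed later → (K).
(D) now also ready, so the ready set is {(D), (B)}; (D) is listed later → (D).
(B) needed (L), now all done → (B).

(J), (E), (G), (C), (A), (H), (I), (F), (L), (K), (D), (B)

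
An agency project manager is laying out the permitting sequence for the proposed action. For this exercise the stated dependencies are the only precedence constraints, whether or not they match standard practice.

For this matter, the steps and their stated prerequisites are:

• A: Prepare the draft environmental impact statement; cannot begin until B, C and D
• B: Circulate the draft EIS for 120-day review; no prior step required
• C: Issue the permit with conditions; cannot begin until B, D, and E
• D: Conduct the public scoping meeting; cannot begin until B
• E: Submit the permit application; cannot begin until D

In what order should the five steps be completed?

B is the only step with nothing outstanding, so it goes first.
That leaves D as the only ready step → D.
E needed D, now all done → E.
That leaves C as the only ready step → C.
A needed B, C and D, now all done → A.

B D E C A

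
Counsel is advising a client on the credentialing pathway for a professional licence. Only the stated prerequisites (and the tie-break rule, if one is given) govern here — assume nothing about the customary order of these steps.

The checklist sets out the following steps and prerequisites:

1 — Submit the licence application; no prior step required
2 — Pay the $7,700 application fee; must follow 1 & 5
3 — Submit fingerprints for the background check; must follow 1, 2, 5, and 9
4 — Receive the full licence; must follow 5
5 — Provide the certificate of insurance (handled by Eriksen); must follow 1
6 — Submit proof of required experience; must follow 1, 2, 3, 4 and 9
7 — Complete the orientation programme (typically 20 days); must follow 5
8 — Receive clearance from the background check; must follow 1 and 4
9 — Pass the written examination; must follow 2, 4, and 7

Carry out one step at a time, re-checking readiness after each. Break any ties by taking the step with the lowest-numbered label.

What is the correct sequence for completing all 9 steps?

1, 5, 2, 4, 7, 8, 9, 3, 6

1 has no prerequisites → 1 first.
5 is the only step now ready → 5.
Now 2, 4 and 7 have their prerequisites met. 2 has the earlier label, so 2 next.
Ready: 4 and 7. 4 has the earlier label → 4.
7 and 8 are both available; 7 has the earlier label → 7.
9 now also ready, so the ready set is {8, 9}; 8 has the earlier label → 8.
9 is the only step now ready → 9.
3 needed 1, 2, 5 and 9, now all done → 3.
6 is the only step now ready → 6.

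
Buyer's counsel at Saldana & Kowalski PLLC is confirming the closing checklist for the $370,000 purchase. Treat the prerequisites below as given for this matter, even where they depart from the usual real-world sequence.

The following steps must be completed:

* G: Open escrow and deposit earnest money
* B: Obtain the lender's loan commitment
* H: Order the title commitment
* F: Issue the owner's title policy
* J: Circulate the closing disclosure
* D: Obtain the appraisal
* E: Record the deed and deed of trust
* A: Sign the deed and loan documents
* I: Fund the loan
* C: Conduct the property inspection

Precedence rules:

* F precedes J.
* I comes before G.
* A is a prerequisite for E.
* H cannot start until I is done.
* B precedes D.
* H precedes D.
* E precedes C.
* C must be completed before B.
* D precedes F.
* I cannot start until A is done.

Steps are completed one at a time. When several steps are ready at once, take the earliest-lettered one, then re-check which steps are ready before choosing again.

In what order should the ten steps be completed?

A, E, C, B, I, G, H, D, F, J

Only A has no prerequisites, so it is first.
E and I are both available; E has the earlier label → E.
Ready: C and I. C has the earlier label → C.
B and I are both available; B has the earlier label → B.
That leaves I as the only ready step → I.
G and H are both available; G has the earlier label → G.
H is the only step now ready → H.
That leaves D as the only ready step → D.
F needed D, now all done → F.
That leaves J as the only ready step → J.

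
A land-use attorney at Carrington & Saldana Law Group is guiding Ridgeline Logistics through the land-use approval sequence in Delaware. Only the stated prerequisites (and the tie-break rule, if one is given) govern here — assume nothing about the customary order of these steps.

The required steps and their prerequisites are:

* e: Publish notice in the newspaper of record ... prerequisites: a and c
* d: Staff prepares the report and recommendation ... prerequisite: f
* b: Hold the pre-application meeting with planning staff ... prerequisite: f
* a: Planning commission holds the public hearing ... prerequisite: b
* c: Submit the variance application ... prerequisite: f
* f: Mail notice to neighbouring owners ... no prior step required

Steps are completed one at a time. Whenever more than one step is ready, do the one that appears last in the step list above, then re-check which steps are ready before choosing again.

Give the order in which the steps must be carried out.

Only f has no prerequisites, so it is first.
Ready: c, b and d. c is listed later → c.
Now b and d have their prerequisites met. b is listed later, so b next.
a and d are both available; a is listed later → a.
Now d and e have their prerequisites met. d is listed later, so d next.
Next only e has its prerequisites met → e.

f, c, b, a, d, e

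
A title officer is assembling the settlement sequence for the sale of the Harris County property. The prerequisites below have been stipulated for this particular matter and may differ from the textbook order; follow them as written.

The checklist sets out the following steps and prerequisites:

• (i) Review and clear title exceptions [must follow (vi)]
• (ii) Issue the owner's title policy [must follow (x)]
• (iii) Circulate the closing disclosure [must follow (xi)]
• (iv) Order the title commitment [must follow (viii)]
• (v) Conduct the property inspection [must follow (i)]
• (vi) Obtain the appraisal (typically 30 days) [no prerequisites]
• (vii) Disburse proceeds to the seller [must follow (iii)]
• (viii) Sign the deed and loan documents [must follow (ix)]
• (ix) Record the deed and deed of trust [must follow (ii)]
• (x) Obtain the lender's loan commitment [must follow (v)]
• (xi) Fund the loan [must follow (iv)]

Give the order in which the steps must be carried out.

(vi) is the only step with nothing outstanding, so it goes first.
(i) is the only step now ready → (i).
(v) needed (i), now all done → (v).
(x) needed (v), now all done → (x).
(ii) needed (x), now all done → (ii).
(ix) needed (ii), now all done → (ix).
That leaves (viii) as the only ready step → (viii).
(iv) needed (viii), now all done → (iv).
(xi) is the only step now ready → (xi).
Next only (iii) has its prerequisites met → (iii).
(vii) needed (iii), now all done → (vii).

(vi), (i), (v), (x), (ii), (ix), (viii), (iv), (xi), (iii), (vii)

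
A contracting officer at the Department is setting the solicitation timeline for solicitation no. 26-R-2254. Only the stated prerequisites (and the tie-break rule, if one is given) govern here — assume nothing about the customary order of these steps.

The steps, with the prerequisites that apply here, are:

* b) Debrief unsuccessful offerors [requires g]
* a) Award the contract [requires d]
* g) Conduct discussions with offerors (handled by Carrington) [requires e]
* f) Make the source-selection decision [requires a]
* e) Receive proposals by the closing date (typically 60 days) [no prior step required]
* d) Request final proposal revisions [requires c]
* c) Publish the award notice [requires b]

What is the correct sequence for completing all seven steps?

e is the only step with nothing outstanding, so it goes first.
g needed e, now all done → g.
b needed g, now all done → b.
That leaves c as the only ready step → c.
That leaves d as the only ready step → d.
That leaves a as the only ready step → a.
f needed a, now all done → f.

e, g, b, c, d, a, f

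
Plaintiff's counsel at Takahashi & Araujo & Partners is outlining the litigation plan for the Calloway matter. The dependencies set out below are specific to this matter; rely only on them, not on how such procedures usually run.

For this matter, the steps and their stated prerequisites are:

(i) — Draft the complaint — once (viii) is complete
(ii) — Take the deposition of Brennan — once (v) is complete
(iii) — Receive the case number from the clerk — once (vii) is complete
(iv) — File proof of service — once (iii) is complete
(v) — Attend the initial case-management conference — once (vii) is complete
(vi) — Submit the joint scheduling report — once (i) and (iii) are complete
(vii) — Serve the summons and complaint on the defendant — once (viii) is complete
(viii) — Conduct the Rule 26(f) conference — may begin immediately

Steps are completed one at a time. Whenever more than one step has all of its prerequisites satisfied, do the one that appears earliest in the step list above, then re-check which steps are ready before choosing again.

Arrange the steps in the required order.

(viii), (i), (vii), (iii), (iv), (v), (ii), (vi)

Only (viii) has no prerequisites, so it is first.
Ready: (i) and (vii). (i) is listed earlier → (i).
(vii) needed (viii), now all done → (vii).
Now (iii) and (v) have their prerequisites met. (iii) is listed earlier, so (iii) next.
(iv) and (vi) now also ready, so the ready set is {(iv), (v), (vi)}; (iv) is listed earlier → (iv).
Ready: (v) and (vi). (v) is listed earlier → (v).
(ii) now also ready, so the ready set is {(ii), (vi)}; (ii) is listed earlier → (ii).
Next only (vi) has its prerequisites met → (vi).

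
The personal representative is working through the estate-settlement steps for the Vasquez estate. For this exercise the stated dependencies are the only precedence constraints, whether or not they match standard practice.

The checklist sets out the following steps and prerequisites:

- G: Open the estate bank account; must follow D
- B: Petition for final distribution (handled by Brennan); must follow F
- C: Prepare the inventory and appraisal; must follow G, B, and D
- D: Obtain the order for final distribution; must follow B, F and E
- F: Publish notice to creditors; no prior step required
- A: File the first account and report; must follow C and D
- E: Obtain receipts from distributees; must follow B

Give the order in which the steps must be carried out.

F, B, E, D, G, C, A

Only F has no prerequisites, so it is first.
B is the only step now ready → B.
That leaves E as the only ready step → E.
Next only D has its prerequisites met → D.
That leaves G as the only ready step → G.
C needed G, B and D, now all done → C.
Next only A has its prerequisites met → A.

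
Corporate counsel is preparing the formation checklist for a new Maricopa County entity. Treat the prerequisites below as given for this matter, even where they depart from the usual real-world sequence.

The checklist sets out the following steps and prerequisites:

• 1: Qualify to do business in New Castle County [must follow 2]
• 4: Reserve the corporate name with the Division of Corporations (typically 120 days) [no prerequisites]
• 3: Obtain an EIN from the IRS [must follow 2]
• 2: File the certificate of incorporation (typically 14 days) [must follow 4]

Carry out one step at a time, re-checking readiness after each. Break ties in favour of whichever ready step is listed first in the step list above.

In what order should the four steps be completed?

4 2 1 3

4 has no prerequisites → 4 first.
2 needed 4, now all done → 2.
Now 1 and 3 have their prerequisites met. 1 is listed earlier, so 1 next.
3 needed 2, now all done → 3.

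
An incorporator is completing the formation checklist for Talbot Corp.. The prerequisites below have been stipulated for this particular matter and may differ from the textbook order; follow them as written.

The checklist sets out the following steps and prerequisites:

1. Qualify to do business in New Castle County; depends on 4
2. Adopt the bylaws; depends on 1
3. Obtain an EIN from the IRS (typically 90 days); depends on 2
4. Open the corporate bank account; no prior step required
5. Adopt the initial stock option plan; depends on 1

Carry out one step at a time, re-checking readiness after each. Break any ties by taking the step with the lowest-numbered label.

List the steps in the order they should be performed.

Only 4 has no prerequisites, so it is first.
1 is the only step now ready → 1.
2 and 5 are both available; 2 has the earlier label → 2.
3 now also ready, so the ready set is {3, 5}; 3 has the earlier label → 3.
That leaves 5 as the only ready step → 5.

4 → 1 → 2 → 3 → 5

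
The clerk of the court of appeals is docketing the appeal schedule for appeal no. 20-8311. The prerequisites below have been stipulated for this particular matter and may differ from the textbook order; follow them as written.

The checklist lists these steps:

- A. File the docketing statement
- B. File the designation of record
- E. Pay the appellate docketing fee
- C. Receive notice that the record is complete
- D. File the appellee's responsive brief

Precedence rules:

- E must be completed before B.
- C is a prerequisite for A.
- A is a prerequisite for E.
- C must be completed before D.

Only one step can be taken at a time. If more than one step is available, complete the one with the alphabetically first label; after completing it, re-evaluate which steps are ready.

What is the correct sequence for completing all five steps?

C A D E B

C is the only step with nothing outstanding, so it goes first.
Now A and D have their prerequisites met. A has the earlier label, so A next.
E now also ready, so the ready set is {D, E}; D has the earlier label → D.
E needed A, now all done → E.
B needed E, now all done → B.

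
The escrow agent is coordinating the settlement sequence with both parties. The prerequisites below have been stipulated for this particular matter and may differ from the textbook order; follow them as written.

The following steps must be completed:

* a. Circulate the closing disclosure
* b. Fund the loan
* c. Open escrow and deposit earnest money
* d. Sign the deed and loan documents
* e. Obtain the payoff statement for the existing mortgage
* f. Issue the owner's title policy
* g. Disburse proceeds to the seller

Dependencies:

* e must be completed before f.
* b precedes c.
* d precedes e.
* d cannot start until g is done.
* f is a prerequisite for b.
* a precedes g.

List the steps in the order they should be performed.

a → g → d → e → f → b → c

a is the only step with nothing outstanding, so it goes first.
Next only g has its prerequisites met → g.
d is the only step now ready → d.
e needed d, now all done → e.
f needed e, now all done → f.
b needed f, now all done → b.
Next only c has its prerequisites met → c.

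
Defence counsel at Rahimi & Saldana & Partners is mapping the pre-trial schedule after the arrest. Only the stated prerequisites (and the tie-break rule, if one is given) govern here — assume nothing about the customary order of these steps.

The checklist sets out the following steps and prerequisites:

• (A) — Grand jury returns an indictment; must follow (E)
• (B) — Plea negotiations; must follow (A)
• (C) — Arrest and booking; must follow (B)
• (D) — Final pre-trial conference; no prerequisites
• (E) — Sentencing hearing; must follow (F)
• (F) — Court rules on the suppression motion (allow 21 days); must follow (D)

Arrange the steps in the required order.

Only (D) has no prerequisites, so it is first.
(F) needed (D), now all done → (F).
That leaves (E) as the only ready step → (E).
(A) needed (E), now all done → (A).
(B) needed (A), now all done → (B).
(C) is the only step now ready → (C).

(D), (F), (E), (A), (B), (C)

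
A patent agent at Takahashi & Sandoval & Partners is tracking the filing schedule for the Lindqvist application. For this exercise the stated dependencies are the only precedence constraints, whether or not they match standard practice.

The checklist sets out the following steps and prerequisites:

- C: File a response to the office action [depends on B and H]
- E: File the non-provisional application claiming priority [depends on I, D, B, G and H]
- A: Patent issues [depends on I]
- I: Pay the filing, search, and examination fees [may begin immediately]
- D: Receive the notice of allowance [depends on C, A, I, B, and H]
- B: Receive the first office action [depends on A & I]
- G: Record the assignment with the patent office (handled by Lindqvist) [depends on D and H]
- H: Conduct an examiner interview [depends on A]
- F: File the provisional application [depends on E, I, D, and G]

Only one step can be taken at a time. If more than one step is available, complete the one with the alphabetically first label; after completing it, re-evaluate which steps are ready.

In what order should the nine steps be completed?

I, A, B, H, C, D, G, E, F

Only I has no prerequisites, so it is first.
A is the only step now ready → A.
Ready: B and H. B has the earlier label → B.
H needed A, now all done → H.
Next only C has its prerequisites met → C.
D needed A, B, C, H and I, now all done → D.
Next only G has its prerequisites met → G.
E needed B, D, G, H and I, now all done → E.
That leaves F as the only ready step → F.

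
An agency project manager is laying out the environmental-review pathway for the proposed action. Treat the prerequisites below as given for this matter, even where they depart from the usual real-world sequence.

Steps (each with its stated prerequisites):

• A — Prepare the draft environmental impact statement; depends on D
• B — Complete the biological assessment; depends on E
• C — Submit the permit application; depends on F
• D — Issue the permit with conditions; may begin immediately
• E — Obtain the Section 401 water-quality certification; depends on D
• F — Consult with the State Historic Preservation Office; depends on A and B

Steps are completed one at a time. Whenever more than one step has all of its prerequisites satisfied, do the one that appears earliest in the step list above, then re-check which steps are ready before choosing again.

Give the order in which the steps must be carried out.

D has no prerequisites → D first.
A and E are both available; A is listed earlier → A.
E needed D, now all done → E.
Next only B has its prerequisites met → B.
Next only F has its prerequisites met → F.
Next only C has its prerequisites met → C.

D, A, E, B, F, C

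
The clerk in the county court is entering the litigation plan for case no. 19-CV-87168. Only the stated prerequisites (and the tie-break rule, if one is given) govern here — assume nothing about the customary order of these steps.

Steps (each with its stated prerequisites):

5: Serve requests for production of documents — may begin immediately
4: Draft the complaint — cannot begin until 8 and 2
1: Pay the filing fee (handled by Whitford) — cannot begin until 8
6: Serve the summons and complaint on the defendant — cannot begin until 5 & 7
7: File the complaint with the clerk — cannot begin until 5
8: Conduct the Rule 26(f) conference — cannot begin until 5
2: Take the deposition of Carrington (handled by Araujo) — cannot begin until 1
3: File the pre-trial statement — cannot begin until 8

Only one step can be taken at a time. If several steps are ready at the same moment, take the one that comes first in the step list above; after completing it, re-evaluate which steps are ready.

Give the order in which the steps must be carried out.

5 is the only step with nothing outstanding, so it goes first.
7 and 8 are both available; 7 is listed earlier → 7.
6 now also ready, so the ready set is {6, 8}; 6 is listed earlier → 6.
Next only 8 has its prerequisites met → 8.
1 and 3 are both available; 1 is listed earlier → 1.
2 and 3 are both available; 2 is listed earlier → 2.
Ready: 4 and 3. 4 is listed earlier → 4.
3 needed 8, now all done → 3.

5 → 7 → 6 → 8 → 1 → 2 → 4 → 3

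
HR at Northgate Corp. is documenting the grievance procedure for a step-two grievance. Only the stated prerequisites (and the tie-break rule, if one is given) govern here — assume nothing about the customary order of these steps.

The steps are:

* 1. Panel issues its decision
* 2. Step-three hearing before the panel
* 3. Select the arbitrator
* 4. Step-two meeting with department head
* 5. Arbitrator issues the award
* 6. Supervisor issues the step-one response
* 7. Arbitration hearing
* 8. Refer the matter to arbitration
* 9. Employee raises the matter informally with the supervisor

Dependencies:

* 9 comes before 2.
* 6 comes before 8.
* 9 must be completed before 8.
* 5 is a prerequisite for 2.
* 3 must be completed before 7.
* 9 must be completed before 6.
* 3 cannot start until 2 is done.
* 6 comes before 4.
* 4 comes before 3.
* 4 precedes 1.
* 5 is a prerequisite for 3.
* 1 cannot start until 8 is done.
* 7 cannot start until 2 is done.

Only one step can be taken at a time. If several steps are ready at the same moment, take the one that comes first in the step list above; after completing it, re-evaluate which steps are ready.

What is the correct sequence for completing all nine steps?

5 and 9 have no prerequisites; 5 is listed earlier, so 5 is first.
That leaves 9 as the only ready step → 9.
Ready: 2 and 6. 2 is listed earlier → 2.
6 needed 9, now all done → 6.
4 and 8 are both available; 4 is listed earlier → 4.
Now 3 and 8 have their prerequisites met. 3 is listed earlier, so 3 next.
7 now also ready, so the ready set is {7, 8}; 7 is listed earlier → 7.
8 needed 6 and 9, now all done → 8.
That leaves 1 as the only ready step → 1.

5 → 9 → 2 → 6 → 4 → 3 → 7 → 8 → 1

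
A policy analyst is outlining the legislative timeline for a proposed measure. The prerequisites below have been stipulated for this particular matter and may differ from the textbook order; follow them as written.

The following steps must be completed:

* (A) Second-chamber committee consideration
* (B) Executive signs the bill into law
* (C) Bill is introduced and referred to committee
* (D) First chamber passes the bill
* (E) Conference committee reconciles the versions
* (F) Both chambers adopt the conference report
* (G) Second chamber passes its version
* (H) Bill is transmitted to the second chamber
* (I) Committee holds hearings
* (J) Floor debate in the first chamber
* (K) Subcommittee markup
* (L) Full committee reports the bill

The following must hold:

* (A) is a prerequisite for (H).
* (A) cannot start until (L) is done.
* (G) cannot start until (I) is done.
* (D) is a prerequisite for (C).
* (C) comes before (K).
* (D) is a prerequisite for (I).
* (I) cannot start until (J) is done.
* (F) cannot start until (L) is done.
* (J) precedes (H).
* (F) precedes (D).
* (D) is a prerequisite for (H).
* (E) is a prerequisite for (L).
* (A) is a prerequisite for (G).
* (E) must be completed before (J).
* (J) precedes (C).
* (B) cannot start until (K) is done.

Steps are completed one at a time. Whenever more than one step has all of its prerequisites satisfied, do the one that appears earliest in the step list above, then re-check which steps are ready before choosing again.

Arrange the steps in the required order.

Only (E) has no prerequisites, so it is first.
Now (J) and (L) have their prerequisites met. (J) is listed earlier, so (J) next.
(L) needed (E), now all done → (L).
Now (A) and (F) have their prerequisites met. (A) is listed earlier, so (A) next.
(F) needed (L), now all done → (F).
Next only (D) has its prerequisites met → (D).
Ready: (C), (H) and (I). (C) is listed earlier → (C).
(H), (I) and (K) are all available; (H) is listed earlier → (H).
Now (I) and (K) have their prerequisites met. (I) is listed earlier, so (I) next.
Ready: (G) and (K). (G) is listed earlier → (G).
Next only (K) has its prerequisites met → (K).
(B) needed (K), now all done → (B).

(E), (J), (L), (A), (F), (D), (C), (H), (I), (G), (K), (B)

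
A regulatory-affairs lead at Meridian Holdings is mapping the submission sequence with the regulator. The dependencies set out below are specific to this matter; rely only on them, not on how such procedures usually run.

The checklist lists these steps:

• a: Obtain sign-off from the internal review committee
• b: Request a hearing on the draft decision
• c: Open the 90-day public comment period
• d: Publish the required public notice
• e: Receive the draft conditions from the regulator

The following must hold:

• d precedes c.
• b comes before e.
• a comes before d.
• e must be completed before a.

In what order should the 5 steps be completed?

b, e, a, d, c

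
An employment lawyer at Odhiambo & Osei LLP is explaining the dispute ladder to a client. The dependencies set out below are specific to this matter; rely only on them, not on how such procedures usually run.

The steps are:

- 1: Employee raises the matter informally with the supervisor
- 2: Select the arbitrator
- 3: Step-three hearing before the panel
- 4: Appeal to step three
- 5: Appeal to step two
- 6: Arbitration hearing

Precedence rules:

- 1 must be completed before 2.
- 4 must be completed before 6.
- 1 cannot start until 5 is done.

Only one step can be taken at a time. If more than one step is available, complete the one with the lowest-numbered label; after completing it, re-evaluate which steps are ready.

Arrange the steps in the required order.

3 4 5 1 2 6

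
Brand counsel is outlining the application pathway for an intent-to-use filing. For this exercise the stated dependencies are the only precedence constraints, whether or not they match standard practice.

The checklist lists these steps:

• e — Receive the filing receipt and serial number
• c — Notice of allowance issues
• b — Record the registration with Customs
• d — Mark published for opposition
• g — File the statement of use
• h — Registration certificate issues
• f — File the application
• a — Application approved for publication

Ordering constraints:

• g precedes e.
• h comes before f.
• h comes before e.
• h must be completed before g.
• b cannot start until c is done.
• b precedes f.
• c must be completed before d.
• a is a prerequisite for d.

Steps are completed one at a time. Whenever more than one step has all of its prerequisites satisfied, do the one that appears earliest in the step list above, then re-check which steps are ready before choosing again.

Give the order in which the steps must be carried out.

c, h and a have no prerequisites; c is listed earlier, so c is first.
Ready: b, h and a. b is listed earlier → b.
Ready: h and a. h is listed earlier → h.
Now g, f and a have their prerequisites met. g is listed earlier, so g next.
e now also ready, so the ready set is {e, f, a}; e is listed earlier → e.
f and a are both available; f is listed earlier → f.
That leaves a as the only ready step → a.
d is the only step now ready → d.

c → b → h → g → e → f → a → d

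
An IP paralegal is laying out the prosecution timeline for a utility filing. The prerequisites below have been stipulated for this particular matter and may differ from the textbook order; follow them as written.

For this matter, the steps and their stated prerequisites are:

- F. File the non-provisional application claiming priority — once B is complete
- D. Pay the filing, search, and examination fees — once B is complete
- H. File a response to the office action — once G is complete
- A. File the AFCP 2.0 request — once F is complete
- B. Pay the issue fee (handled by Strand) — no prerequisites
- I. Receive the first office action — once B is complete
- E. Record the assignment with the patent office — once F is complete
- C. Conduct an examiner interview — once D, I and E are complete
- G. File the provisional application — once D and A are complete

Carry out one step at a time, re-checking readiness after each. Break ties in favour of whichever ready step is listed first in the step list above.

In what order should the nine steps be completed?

B, F, D, A, I, E, C, G, H

B has no prerequisites → B first.
Ready: F, D and I. F is listed earlier → F.
Now D, A, I and E have their prerequisites met. D is listed earlier, so D next.
Now A, I and E have their prerequisites met. A is listed earlier, so A next.
Ready: I, E and G. I is listed earlier → I.
Now E and G have their prerequisites met. E is listed earlier, so E next.
Ready: C and G. C is listed earlier → C.
G is the only step now ready → G.
H needed G, now all done → H.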